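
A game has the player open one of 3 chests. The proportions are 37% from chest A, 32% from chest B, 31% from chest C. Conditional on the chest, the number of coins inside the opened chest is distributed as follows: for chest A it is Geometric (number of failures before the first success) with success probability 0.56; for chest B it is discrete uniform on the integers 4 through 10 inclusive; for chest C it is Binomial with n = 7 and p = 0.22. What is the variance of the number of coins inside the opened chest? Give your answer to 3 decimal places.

9.766

Per component, A: μ=0.785714, E[X²]=2.02041; B: μ=7, E[X²]=53; C: μ=1.54, E[X²]=3.5728.
E[X] = 0.37·0.785714 + 0.32·7 + 0.31·1.54 = 3.00811.
E[X²] = 0.37·2.02041 + 0.32·53 + 0.31·3.5728 = 18.8151.
Var(X) = E[X²] − (E[X])² = 18.8151 − 9.04875 = 9.76637.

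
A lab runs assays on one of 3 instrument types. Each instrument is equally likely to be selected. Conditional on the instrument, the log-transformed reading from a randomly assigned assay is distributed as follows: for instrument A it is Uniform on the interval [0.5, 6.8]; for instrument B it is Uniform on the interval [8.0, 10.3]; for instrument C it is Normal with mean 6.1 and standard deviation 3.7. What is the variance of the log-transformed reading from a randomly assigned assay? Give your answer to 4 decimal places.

Per component, A: μ=3.65, E[X²]=16.63; B: μ=9.15, E[X²]=84.1633; C: μ=6.1, E[X²]=50.9.
E[X] = 0.333333·3.65 + 0.333333·9.15 + 0.333333·6.1 = 6.3.
E[X²] = 0.333333·16.63 + 0.333333·84.1633 + 0.333333·50.9 = 50.5644.
Var(X) = E[X²] − (E[X])² = 50.5644 − 39.69 = 10.8744.

10.8744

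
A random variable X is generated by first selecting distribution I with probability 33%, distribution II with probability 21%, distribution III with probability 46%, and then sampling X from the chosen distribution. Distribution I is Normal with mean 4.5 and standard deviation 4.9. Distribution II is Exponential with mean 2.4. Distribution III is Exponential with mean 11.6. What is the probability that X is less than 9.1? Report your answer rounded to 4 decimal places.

Conditional on each component, P(X < 9.1): I: 0.826077; II: 0.977442; III: 0.543644.
By total probability, P(X < 9.1) = 0.33·0.826077 + 0.21·0.977442 + 0.46·0.543644 = 0.727945.

0.7279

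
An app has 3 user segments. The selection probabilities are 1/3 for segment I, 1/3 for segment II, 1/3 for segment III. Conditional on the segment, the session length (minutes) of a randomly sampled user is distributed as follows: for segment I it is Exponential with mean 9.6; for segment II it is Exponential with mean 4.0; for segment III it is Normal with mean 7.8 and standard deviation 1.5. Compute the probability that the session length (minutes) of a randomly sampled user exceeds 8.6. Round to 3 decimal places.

Conditional on each segment, P(X > 8.6): I: 0.408267; II: 0.116484; III: 0.296901.
By total probability, P(X > 8.6) = 0.333333·0.408267 + 0.333333·0.116484 + 0.333333·0.296901 = 0.273884.

0.274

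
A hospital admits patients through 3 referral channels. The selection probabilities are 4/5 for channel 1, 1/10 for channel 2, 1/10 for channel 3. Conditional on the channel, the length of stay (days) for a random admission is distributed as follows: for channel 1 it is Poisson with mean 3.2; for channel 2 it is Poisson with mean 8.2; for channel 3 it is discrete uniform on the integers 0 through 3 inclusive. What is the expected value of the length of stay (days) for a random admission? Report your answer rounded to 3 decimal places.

Component means — 1: 3.2; 2: 8.2; 3: 1.5.
E[X] = 0.8·3.2 + 0.1·8.2 + 0.1·1.5 = 3.53.

3.530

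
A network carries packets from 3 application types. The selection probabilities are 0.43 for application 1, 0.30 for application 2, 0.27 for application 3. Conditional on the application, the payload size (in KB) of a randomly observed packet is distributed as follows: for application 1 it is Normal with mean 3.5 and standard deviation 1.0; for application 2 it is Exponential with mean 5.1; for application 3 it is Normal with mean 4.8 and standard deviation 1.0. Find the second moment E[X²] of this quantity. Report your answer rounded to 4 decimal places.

27.7943

For each component E[X²] = Var + (mean)², giving 1: 13.25; 2: 52.02; 3: 24.04.
Overall E[X²] = 0.43·13.25 + 0.3·52.02 + 0.27·24.04 = 27.7943.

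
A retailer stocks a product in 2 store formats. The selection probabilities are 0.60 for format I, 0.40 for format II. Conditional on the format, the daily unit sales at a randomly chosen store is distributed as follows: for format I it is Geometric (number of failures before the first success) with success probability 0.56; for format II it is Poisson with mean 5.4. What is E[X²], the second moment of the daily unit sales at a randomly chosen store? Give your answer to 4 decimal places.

15.0362

For each component E[X²] = Var + (mean)², giving I: 2.02041; II: 34.56.
Overall E[X²] = 0.6·2.02041 + 0.4·34.56 = 15.0362.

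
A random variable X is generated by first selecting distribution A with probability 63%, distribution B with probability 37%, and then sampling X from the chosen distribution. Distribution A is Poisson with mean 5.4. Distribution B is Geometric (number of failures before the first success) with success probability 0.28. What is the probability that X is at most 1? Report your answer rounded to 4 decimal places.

0.1964

Conditional on each component, P(X ≤ 1): A: 0.0289061; B: 0.4816.
By total probability, P(X ≤ 1) = 0.63·0.0289061 + 0.37·0.4816 = 0.196403.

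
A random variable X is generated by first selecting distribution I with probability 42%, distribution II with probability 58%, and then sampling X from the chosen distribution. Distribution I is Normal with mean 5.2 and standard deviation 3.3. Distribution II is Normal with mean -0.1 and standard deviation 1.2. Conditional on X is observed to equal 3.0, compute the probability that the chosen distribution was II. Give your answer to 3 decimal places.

0.144

Likelihoods f(3.0 | ·): I: 0.0968024; II: 0.0118188.
Posterior ∝ prior × likelihood. Numerator for II: 0.58·0.0118188 = 0.00685489.
Normalizing constant: 0.42·0.0968024 + 0.58·0.0118188 = 0.0475119.
P(II | observation) = 0.00685489 / 0.0475119 = 0.144277.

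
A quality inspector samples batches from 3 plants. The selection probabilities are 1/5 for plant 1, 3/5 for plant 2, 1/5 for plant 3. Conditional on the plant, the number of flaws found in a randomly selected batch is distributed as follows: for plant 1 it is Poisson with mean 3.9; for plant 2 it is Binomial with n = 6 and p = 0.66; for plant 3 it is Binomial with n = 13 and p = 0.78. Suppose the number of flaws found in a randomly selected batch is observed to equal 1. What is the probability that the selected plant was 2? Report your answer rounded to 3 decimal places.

Likelihoods P(X=1 | ·): 1: 0.0789435; 2: 0.0179924; 3: 1.3035e-07.
Posterior ∝ prior × likelihood. Numerator for 2: 0.6·0.0179924 = 0.0107955.
Normalizing constant: 0.2·0.0789435 + 0.6·0.0179924 + 0.2·1.3035e-07 = 0.0265842.
P(2 | observation) = 0.0107955 / 0.0265842 = 0.406086.

0.406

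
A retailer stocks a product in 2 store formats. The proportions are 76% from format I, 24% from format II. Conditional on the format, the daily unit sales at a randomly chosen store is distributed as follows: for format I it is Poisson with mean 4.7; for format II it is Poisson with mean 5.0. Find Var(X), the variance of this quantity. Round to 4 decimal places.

Per component, I: μ=4.7, E[X²]=26.79; II: μ=5, E[X²]=30.
E[X] = 0.76·4.7 + 0.24·5 = 4.772.
E[X²] = 0.76·26.79 + 0.24·30 = 27.5604.
Var(X) = E[X²] − (E[X])² = 27.5604 − 22.772 = 4.78842.

4.7884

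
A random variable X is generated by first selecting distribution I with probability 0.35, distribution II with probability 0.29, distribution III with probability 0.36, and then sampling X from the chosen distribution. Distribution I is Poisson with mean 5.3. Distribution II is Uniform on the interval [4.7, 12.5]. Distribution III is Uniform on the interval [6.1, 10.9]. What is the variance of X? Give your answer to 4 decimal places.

6.4131

Per component, I: μ=5.3, E[X²]=33.39; II: μ=8.6, E[X²]=79.03; III: μ=8.5, E[X²]=74.17.
E[X] = 0.35·5.3 + 0.29·8.6 + 0.36·8.5 = 7.409.
E[X²] = 0.35·33.39 + 0.29·79.03 + 0.36·74.17 = 61.3064.
Var(X) = E[X²] − (E[X])² = 61.3064 − 54.8933 = 6.41312.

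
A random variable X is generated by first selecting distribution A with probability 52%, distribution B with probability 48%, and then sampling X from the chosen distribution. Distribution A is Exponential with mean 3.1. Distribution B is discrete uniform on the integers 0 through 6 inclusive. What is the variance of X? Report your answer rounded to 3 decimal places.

Per component, A: μ=3.1, E[X²]=19.22; B: μ=3, E[X²]=13.
E[X] = 0.52·3.1 + 0.48·3 = 3.052.
E[X²] = 0.52·19.22 + 0.48·13 = 16.2344.
Var(X) = E[X²] − (E[X])² = 16.2344 − 9.3147 = 6.9197.

6.920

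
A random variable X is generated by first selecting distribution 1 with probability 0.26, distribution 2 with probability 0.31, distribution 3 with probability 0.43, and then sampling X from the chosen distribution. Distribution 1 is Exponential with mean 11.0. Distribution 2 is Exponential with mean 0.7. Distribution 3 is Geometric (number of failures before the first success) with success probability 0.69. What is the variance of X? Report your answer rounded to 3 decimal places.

Per component, 1: μ=11, E[X²]=242; 2: μ=0.7, E[X²]=0.98; 3: μ=0.449275, E[X²]=0.852972.
E[X] = 0.26·11 + 0.31·0.7 + 0.43·0.449275 = 3.27019.
E[X²] = 0.26·242 + 0.31·0.98 + 0.43·0.852972 = 63.5906.
Var(X) = E[X²] − (E[X])² = 63.5906 − 10.6941 = 52.8964.

52.896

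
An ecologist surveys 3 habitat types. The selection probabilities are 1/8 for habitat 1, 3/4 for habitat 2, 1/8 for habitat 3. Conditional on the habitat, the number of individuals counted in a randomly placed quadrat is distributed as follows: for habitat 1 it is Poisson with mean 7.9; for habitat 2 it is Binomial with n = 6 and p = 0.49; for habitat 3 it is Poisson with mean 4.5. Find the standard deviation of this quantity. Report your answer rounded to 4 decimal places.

Per component, 1: μ=7.9, E[X²]=70.31; 2: μ=2.94, E[X²]=10.143; 3: μ=4.5, E[X²]=24.75.
E[X] = 0.125·7.9 + 0.75·2.94 + 0.125·4.5 = 3.755.
E[X²] = 0.125·70.31 + 0.75·10.143 + 0.125·24.75 = 19.4898.
Var(X) = E[X²] − (E[X])² = 19.4898 − 14.1 = 5.38973.
SD(X) = √5.38973 = 2.32158.

2.3216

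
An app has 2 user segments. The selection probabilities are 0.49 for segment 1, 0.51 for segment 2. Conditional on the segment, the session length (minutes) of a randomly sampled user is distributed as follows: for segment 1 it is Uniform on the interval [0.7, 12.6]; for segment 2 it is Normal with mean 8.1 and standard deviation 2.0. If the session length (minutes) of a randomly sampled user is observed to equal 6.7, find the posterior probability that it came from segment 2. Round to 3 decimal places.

0.659

Likelihoods f(6.7 | ·): 1: 0.0840336; 2: 0.156127.
Posterior ∝ prior × likelihood. Numerator for 2: 0.51·0.156127 = 0.0796248.
Normalizing constant: 0.49·0.0840336 + 0.51·0.156127 = 0.120801.
P(2 | observation) = 0.0796248 / 0.120801 = 0.659139.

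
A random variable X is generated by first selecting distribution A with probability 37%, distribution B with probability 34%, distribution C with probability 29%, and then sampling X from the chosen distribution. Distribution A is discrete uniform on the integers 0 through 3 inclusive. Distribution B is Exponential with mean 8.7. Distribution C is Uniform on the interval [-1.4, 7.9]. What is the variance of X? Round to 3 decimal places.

38.066

Per component, A: μ=1.5, E[X²]=3.5; B: μ=8.7, E[X²]=151.38; C: μ=3.25, E[X²]=17.77.
E[X] = 0.37·1.5 + 0.34·8.7 + 0.29·3.25 = 4.4555.
E[X²] = 0.37·3.5 + 0.34·151.38 + 0.29·17.77 = 57.9175.
Var(X) = E[X²] − (E[X])² = 57.9175 − 19.8515 = 38.066.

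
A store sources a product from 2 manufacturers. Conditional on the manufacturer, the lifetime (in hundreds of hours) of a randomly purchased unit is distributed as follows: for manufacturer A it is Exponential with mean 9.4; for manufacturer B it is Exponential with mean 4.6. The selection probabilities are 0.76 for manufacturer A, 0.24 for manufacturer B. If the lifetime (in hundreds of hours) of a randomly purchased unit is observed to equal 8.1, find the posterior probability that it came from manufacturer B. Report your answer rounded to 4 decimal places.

0.2080

Likelihoods f(8.1 | ·): A: 0.0449407; B: 0.0373685.
Posterior ∝ prior × likelihood. Numerator for B: 0.24·0.0373685 = 0.00896845.
Normalizing constant: 0.76·0.0449407 + 0.24·0.0373685 = 0.0431234.
P(B | observation) = 0.00896845 / 0.0431234 = 0.207972.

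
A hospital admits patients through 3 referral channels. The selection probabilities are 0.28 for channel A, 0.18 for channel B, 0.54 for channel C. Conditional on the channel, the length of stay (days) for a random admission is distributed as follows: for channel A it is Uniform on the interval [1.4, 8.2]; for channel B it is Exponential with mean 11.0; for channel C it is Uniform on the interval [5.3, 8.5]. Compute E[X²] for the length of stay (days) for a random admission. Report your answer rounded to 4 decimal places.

77.2603

For each component E[X²] = Var + (mean)², giving A: 26.8933; B: 242; C: 48.4633.
Overall E[X²] = 0.28·26.8933 + 0.18·242 + 0.54·48.4633 = 77.2603.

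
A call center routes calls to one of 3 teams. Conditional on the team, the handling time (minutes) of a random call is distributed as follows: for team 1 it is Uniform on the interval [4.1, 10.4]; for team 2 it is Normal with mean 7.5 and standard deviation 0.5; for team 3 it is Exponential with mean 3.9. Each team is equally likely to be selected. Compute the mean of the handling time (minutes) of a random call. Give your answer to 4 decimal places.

6.2167

Component means — 1: 7.25; 2: 7.5; 3: 3.9.
E[X] = 0.333333·7.25 + 0.333333·7.5 + 0.333333·3.9 = 6.21667.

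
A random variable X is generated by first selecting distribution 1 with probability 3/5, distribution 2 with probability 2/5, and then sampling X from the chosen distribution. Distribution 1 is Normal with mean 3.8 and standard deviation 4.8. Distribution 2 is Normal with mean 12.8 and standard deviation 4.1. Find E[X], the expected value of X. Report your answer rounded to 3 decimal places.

Component means — 1: 3.8; 2: 12.8.
E[X] = 0.6·3.8 + 0.4·12.8 = 7.4.

7.400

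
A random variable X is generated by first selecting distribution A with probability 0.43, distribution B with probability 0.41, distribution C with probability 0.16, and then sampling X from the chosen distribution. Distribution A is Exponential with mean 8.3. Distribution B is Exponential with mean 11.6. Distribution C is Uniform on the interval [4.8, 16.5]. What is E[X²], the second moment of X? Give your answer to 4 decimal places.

189.5574

For each component E[X²] = Var + (mean)², giving A: 137.78; B: 269.12; C: 124.83.
Overall E[X²] = 0.43·137.78 + 0.41·269.12 + 0.16·124.83 = 189.557.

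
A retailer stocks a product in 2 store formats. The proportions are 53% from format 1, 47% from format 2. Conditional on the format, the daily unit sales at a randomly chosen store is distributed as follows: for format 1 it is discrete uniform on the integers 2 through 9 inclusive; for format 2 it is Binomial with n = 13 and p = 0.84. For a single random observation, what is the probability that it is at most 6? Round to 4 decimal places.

Conditional on each format, P(X ≤ 6): 1: 0.625; 2: 0.0018758.
By total probability, P(X ≤ 6) = 0.53·0.625 + 0.47·0.0018758 = 0.332132.

0.3321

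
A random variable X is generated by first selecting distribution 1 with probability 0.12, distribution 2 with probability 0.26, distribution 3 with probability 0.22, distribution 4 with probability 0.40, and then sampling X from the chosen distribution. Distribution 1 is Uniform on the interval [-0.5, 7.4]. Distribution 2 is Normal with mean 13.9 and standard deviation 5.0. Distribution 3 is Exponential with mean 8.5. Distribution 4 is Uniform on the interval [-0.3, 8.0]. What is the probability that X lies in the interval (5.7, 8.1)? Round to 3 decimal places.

0.183

Conditional on each component, P(5.7 < X < 8.1): 1: 0.21519; 2: 0.0725218; 3: 0.125802; 4: 0.277108.
By total probability, P(5.7 < X < 8.1) = 0.12·0.21519 + 0.26·0.0725218 + 0.22·0.125802 + 0.4·0.277108 = 0.183198.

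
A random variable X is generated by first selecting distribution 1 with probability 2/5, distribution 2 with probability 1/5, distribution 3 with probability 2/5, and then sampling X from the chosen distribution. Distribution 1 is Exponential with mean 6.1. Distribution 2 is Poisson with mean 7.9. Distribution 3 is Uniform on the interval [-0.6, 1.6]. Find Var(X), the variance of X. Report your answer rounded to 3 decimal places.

26.283

Per component, 1: μ=6.1, E[X²]=74.42; 2: μ=7.9, E[X²]=70.31; 3: μ=0.5, E[X²]=0.653333.
E[X] = 0.4·6.1 + 0.2·7.9 + 0.4·0.5 = 4.22.
E[X²] = 0.4·74.42 + 0.2·70.31 + 0.4·0.653333 = 44.0913.
Var(X) = E[X²] − (E[X])² = 44.0913 − 17.8084 = 26.2829.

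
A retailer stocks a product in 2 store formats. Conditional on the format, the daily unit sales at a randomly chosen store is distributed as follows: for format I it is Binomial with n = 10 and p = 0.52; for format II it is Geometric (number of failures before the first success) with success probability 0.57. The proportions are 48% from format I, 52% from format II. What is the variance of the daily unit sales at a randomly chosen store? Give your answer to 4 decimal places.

Per component, I: μ=5.2, E[X²]=29.536; II: μ=0.754386, E[X²]=1.89258.
E[X] = 0.48·5.2 + 0.52·0.754386 = 2.88828.
E[X²] = 0.48·29.536 + 0.52·1.89258 = 15.1614.
Var(X) = E[X²] − (E[X])² = 15.1614 − 8.34217 = 6.81926.

6.8193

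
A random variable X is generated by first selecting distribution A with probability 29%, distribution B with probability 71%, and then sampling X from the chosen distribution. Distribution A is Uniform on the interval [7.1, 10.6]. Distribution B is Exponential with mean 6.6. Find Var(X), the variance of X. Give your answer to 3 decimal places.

Per component, A: μ=8.85, E[X²]=79.3433; B: μ=6.6, E[X²]=87.12.
E[X] = 0.29·8.85 + 0.71·6.6 = 7.2525.
E[X²] = 0.29·79.3433 + 0.71·87.12 = 84.8648.
Var(X) = E[X²] − (E[X])² = 84.8648 − 52.5988 = 32.266.

32.266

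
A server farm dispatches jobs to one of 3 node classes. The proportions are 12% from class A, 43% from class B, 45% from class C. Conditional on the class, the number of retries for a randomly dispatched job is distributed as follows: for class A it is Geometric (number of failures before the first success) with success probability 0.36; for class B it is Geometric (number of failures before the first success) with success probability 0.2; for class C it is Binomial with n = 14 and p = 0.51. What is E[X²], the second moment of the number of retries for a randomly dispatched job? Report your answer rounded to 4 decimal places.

40.9670

For each component E[X²] = Var + (mean)², giving A: 8.09877; B: 36; C: 54.4782.
Overall E[X²] = 0.12·8.09877 + 0.43·36 + 0.45·54.4782 = 40.967.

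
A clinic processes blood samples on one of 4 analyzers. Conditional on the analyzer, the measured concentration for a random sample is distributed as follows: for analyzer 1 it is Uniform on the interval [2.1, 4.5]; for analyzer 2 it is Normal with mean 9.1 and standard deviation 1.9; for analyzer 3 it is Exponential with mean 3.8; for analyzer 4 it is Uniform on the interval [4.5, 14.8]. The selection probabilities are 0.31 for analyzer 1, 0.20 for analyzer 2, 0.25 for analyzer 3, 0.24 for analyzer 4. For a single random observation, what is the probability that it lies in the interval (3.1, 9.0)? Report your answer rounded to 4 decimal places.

Conditional on each analyzer, P(3.1 < X < 9.0): 1: 0.583333; 2: 0.478218; 3: 0.348662; 4: 0.436893.
By total probability, P(3.1 < X < 9.0) = 0.31·0.583333 + 0.2·0.478218 + 0.25·0.348662 + 0.24·0.436893 = 0.468497.

0.4685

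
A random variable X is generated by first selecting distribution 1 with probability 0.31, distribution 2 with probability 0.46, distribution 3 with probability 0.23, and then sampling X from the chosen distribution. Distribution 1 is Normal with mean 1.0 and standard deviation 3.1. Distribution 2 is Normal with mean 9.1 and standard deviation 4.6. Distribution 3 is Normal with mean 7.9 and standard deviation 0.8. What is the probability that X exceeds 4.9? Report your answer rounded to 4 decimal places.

Conditional on each component, P(X > 4.9): 1: 0.104184; 2: 0.81939; 3: 0.999912.
By total probability, P(X > 4.9) = 0.31·0.104184 + 0.46·0.81939 + 0.23·0.999912 = 0.639196.

0.6392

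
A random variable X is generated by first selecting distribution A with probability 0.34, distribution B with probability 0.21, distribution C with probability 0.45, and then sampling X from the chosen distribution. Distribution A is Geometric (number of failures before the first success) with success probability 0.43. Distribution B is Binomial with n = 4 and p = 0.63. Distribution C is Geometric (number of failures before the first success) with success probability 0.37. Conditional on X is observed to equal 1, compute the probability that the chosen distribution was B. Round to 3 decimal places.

Likelihoods P(X=1 | ·): A: 0.2451; B: 0.127646; C: 0.2331.
Posterior ∝ prior × likelihood. Numerator for B: 0.21·0.127646 = 0.0268056.
Normalizing constant: 0.34·0.2451 + 0.21·0.127646 + 0.45·0.2331 = 0.215035.
P(B | observation) = 0.0268056 / 0.215035 = 0.124657.

0.125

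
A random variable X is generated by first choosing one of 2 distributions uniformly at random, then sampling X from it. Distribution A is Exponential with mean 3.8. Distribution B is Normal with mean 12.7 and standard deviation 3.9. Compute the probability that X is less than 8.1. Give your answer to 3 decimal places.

0.500

Conditional on each component, P(X < 8.1): A: 0.88135; B: 0.119102.
By total probability, P(X < 8.1) = 0.5·0.88135 + 0.5·0.119102 = 0.500226.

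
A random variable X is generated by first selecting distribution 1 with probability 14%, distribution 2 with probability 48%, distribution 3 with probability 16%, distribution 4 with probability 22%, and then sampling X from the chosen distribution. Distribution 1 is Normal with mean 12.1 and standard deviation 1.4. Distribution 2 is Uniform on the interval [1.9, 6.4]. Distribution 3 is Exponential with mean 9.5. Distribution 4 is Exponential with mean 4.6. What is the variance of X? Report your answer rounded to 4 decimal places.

Per component, 1: μ=12.1, E[X²]=148.37; 2: μ=4.15, E[X²]=18.91; 3: μ=9.5, E[X²]=180.5; 4: μ=4.6, E[X²]=42.32.
E[X] = 0.14·12.1 + 0.48·4.15 + 0.16·9.5 + 0.22·4.6 = 6.218.
E[X²] = 0.14·148.37 + 0.48·18.91 + 0.16·180.5 + 0.22·42.32 = 68.039.
Var(X) = E[X²] − (E[X])² = 68.039 − 38.6635 = 29.3755.

29.3755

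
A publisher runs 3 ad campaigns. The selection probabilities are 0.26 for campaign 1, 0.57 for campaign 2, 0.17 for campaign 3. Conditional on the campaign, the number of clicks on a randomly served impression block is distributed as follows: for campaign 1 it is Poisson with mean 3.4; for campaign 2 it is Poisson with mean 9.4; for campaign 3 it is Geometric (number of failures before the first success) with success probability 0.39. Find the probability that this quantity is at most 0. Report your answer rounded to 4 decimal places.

Conditional on each campaign, P(X ≤ 0): 1: 0.0333733; 2: 8.27241e-05; 3: 0.39.
By total probability, P(X ≤ 0) = 0.26·0.0333733 + 0.57·8.27241e-05 + 0.17·0.39 = 0.0750242.

0.0750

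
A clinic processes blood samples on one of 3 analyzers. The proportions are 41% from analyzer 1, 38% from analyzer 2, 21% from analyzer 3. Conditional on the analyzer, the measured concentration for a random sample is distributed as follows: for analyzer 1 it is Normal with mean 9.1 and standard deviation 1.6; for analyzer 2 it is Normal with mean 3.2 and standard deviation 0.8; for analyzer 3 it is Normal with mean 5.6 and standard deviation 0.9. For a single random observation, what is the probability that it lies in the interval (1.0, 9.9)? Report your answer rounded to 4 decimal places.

Conditional on each analyzer, P(1.0 < X < 9.9): 1: 0.691462; 2: 0.99702; 3: 0.999999.
By total probability, P(1.0 < X < 9.9) = 0.41·0.691462 + 0.38·0.99702 + 0.21·0.999999 = 0.872367.

0.8724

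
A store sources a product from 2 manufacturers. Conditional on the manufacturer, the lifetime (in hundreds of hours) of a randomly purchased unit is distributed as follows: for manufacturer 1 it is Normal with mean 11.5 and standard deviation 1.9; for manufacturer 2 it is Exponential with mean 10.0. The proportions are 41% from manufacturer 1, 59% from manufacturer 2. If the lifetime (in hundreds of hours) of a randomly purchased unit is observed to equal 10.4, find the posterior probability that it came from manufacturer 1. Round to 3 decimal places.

0.777

Likelihoods f(10.4 | ·): 1: 0.177571; 2: 0.0353455.
Posterior ∝ prior × likelihood. Numerator for 1: 0.41·0.177571 = 0.0728043.
Normalizing constant: 0.41·0.177571 + 0.59·0.0353455 = 0.0936581.
P(1 | observation) = 0.0728043 / 0.0936581 = 0.777341.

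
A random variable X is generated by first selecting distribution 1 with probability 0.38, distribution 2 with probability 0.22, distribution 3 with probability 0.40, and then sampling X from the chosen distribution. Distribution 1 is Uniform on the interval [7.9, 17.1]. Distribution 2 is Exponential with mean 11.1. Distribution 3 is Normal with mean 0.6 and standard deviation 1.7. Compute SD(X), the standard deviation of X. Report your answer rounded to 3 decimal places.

Per component, 1: μ=12.5, E[X²]=163.303; 2: μ=11.1, E[X²]=246.42; 3: μ=0.6, E[X²]=3.25.
E[X] = 0.38·12.5 + 0.22·11.1 + 0.4·0.6 = 7.432.
E[X²] = 0.38·163.303 + 0.22·246.42 + 0.4·3.25 = 117.568.
Var(X) = E[X²] − (E[X])² = 117.568 − 55.2346 = 62.333.
SD(X) = √62.333 = 7.89513.

7.895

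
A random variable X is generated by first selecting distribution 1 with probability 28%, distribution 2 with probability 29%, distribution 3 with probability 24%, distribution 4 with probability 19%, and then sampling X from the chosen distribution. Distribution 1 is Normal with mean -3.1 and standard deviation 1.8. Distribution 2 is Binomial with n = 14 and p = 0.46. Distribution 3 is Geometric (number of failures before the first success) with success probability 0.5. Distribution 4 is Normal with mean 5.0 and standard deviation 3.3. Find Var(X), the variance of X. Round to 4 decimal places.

Per component, 1: μ=-3.1, E[X²]=12.85; 2: μ=6.44, E[X²]=44.9512; 3: μ=1, E[X²]=3; 4: μ=5, E[X²]=35.89.
E[X] = 0.28·-3.1 + 0.29·6.44 + 0.24·1 + 0.19·5 = 2.1896.
E[X²] = 0.28·12.85 + 0.29·44.9512 + 0.24·3 + 0.19·35.89 = 24.1729.
Var(X) = E[X²] − (E[X])² = 24.1729 − 4.79435 = 19.3786.

19.3786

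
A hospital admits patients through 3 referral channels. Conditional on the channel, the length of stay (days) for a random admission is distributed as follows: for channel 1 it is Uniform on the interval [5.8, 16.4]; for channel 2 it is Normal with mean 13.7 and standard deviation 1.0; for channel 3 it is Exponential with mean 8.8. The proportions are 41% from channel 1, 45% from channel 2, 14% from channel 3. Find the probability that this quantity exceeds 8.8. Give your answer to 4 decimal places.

Conditional on each channel, P(X > 8.8): 1: 0.716981; 2: 1; 3: 0.367879.
By total probability, P(X > 8.8) = 0.41·0.716981 + 0.45·1 + 0.14·0.367879 = 0.795465.

0.7955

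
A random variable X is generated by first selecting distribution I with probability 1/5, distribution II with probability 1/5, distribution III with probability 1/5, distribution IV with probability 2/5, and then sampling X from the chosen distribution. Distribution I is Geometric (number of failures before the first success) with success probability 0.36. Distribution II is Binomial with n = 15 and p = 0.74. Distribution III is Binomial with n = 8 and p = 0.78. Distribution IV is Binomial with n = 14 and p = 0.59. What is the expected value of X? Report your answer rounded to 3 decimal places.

7.128

Component means — I: 1.77778; II: 11.1; III: 6.24; IV: 8.26.
E[X] = 0.2·1.77778 + 0.2·11.1 + 0.2·6.24 + 0.4·8.26 = 7.12756.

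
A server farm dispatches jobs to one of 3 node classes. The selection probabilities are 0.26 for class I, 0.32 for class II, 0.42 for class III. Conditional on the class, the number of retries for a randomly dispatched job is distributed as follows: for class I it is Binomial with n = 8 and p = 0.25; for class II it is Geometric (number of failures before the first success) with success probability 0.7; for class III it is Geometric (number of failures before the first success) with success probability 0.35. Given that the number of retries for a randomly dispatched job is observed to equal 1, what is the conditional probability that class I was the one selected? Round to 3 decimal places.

Likelihoods P(X=1 | ·): I: 0.266968; II: 0.21; III: 0.2275.
Posterior ∝ prior × likelihood. Numerator for I: 0.26·0.266968 = 0.0694116.
Normalizing constant: 0.26·0.266968 + 0.32·0.21 + 0.42·0.2275 = 0.232162.
P(I | observation) = 0.0694116 / 0.232162 = 0.29898.

0.299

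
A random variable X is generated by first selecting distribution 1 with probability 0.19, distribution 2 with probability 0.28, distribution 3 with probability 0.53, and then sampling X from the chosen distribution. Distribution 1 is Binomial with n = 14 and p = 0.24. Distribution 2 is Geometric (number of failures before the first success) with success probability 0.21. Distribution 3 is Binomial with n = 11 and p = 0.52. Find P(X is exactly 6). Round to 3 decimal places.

0.150

Conditional on each component, P(X = 6): 1: 0.0638751; 2: 0.0510484; 3: 0.232738.
By total probability, P(X = 6) = 0.19·0.0638751 + 0.28·0.0510484 + 0.53·0.232738 = 0.149781.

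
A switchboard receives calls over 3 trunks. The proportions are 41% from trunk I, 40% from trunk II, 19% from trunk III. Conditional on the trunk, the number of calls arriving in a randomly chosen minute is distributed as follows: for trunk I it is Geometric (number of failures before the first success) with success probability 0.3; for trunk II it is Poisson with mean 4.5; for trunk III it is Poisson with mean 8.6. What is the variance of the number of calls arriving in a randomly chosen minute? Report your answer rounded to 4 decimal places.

11.7296

Per component, I: μ=2.33333, E[X²]=13.2222; II: μ=4.5, E[X²]=24.75; III: μ=8.6, E[X²]=82.56.
E[X] = 0.41·2.33333 + 0.4·4.5 + 0.19·8.6 = 4.39067.
E[X²] = 0.41·13.2222 + 0.4·24.75 + 0.19·82.56 = 31.0075.
Var(X) = E[X²] − (E[X])² = 31.0075 − 19.278 = 11.7296.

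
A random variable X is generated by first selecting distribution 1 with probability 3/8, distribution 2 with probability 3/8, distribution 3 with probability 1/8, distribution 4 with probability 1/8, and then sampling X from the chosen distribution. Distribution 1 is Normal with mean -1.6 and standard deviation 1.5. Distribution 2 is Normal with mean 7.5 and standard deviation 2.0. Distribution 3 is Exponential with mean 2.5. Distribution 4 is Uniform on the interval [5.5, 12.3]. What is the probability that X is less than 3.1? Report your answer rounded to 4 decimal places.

Conditional on each component, P(X < 3.1): 1: 0.999136; 2: 0.0139034; 3: 0.710616; 4: 0.
By total probability, P(X < 3.1) = 0.375·0.999136 + 0.375·0.0139034 + 0.125·0.710616 + 0.125·0 = 0.468717.

0.4687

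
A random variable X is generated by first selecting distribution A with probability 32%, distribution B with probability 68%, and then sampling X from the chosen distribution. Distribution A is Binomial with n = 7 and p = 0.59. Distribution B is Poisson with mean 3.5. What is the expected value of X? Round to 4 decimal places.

Component means — A: 4.13; B: 3.5.
E[X] = 0.32·4.13 + 0.68·3.5 = 3.7016.

3.7016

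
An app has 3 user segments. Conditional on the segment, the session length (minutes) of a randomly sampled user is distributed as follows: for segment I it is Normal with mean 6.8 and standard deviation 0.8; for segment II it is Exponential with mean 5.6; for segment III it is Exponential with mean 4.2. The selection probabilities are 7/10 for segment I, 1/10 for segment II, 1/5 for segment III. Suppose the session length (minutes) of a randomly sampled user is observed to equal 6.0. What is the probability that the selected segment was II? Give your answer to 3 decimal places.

Likelihoods f(6.0 | ·): I: 0.302463; II: 0.0611641; III: 0.0570598.
Posterior ∝ prior × likelihood. Numerator for II: 0.1·0.0611641 = 0.00611641.
Normalizing constant: 0.7·0.302463 + 0.1·0.0611641 + 0.2·0.0570598 = 0.229253.
P(II | observation) = 0.00611641 / 0.229253 = 0.0266798.

0.027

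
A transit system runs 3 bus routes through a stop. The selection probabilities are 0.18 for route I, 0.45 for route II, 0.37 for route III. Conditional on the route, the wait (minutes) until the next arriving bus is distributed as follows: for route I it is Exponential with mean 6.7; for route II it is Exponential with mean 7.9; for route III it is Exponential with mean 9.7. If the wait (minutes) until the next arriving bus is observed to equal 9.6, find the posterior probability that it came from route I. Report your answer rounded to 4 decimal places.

Likelihoods f(9.6 | ·): I: 0.0356166; II: 0.0375511; III: 0.0383187.
Posterior ∝ prior × likelihood. Numerator for I: 0.18·0.0356166 = 0.00641099.
Normalizing constant: 0.18·0.0356166 + 0.45·0.0375511 + 0.37·0.0383187 = 0.0374869.
P(I | observation) = 0.00641099 / 0.0374869 = 0.171019.

0.1710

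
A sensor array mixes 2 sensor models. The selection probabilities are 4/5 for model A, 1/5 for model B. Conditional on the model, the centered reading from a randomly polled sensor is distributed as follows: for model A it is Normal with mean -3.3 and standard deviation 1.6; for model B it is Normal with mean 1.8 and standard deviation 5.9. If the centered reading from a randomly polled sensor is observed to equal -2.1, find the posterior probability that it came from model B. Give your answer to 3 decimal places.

0.067

Likelihoods f(-2.1 | ·): A: 0.188211; B: 0.0543472.
Posterior ∝ prior × likelihood. Numerator for B: 0.2·0.0543472 = 0.0108694.
Normalizing constant: 0.8·0.188211 + 0.2·0.0543472 = 0.161438.
P(B | observation) = 0.0108694 / 0.161438 = 0.0673288.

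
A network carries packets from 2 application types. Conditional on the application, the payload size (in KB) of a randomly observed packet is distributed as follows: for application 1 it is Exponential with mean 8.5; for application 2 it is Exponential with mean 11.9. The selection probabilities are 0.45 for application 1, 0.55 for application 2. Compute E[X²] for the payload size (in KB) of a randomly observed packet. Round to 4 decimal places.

220.7960

For each component E[X²] = Var + (mean)², giving 1: 144.5; 2: 283.22.
Overall E[X²] = 0.45·144.5 + 0.55·283.22 = 220.796.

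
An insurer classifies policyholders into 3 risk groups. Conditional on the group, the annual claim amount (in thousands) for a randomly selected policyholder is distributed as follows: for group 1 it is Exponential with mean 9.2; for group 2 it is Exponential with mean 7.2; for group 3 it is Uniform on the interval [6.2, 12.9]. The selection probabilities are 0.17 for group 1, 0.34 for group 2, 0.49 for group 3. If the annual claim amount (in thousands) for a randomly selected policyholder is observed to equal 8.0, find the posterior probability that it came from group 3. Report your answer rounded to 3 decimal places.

0.758

Likelihoods f(8.0 | ·): 1: 0.045558; 2: 0.0457212; 3: 0.149254.
Posterior ∝ prior × likelihood. Numerator for 3: 0.49·0.149254 = 0.0731343.
Normalizing constant: 0.17·0.045558 + 0.34·0.0457212 + 0.49·0.149254 = 0.0964244.
P(3 | observation) = 0.0731343 / 0.0964244 = 0.758463.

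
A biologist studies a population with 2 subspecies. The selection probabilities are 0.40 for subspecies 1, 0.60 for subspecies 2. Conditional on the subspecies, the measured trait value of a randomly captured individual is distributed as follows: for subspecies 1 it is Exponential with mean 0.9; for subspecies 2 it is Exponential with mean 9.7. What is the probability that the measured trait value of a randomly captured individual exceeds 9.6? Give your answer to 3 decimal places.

0.223

Conditional on each subspecies, P(X > 9.6): 1: 2.33091e-05; 2: 0.371692.
By total probability, P(X > 9.6) = 0.4·2.33091e-05 + 0.6·0.371692 = 0.223024.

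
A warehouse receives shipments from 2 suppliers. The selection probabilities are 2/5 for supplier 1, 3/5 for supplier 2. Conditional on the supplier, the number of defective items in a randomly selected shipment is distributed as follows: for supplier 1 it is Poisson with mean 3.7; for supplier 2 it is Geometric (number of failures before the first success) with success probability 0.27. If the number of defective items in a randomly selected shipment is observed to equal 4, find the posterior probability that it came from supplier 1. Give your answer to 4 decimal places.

0.6267

Likelihoods P(X=4 | ·): 1: 0.193066; 2: 0.0766753.
Posterior ∝ prior × likelihood. Numerator for 1: 0.4·0.193066 = 0.0772264.
Normalizing constant: 0.4·0.193066 + 0.6·0.0766753 = 0.123232.
P(1 | observation) = 0.0772264 / 0.123232 = 0.626677.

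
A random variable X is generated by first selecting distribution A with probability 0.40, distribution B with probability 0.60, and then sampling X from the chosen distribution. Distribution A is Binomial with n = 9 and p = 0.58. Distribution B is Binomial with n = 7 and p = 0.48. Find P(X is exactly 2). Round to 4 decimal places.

0.1215

Conditional on each component, P(X = 2): A: 0.0279192; B: 0.183958.
By total probability, P(X = 2) = 0.4·0.0279192 + 0.6·0.183958 = 0.121542.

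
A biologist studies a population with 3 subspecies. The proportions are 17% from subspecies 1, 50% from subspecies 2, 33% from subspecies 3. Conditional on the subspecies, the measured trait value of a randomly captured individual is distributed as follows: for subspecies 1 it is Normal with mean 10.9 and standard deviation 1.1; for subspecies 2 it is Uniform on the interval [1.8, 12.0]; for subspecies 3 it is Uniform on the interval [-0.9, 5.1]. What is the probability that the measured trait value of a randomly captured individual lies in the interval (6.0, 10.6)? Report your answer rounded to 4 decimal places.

0.2922

Conditional on each subspecies, P(6.0 < X < 10.6): 1: 0.392527; 2: 0.45098; 3: 0.
By total probability, P(6.0 < X < 10.6) = 0.17·0.392527 + 0.5·0.45098 + 0.33·0 = 0.29222.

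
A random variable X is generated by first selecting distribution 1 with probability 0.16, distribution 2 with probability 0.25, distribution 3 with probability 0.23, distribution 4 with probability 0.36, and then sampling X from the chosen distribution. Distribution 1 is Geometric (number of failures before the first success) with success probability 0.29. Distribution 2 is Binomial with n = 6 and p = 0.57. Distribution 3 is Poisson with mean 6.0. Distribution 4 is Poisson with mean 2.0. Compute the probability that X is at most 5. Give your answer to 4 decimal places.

Conditional on each component, P(X ≤ 5): 1: 0.8719; 2: 0.965704; 3: 0.44568; 4: 0.983436.
By total probability, P(X ≤ 5) = 0.16·0.8719 + 0.25·0.965704 + 0.23·0.44568 + 0.36·0.983436 = 0.837473.

0.8375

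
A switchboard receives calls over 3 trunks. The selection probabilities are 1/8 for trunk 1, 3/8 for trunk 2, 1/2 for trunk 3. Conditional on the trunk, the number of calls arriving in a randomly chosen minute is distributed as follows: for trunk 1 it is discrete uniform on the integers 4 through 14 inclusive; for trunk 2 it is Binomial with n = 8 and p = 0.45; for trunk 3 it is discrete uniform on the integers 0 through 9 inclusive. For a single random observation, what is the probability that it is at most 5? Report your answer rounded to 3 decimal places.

0.665

Conditional on each trunk, P(X ≤ 5): 1: 0.181818; 2: 0.911544; 3: 0.6.
By total probability, P(X ≤ 5) = 0.125·0.181818 + 0.375·0.911544 + 0.5·0.6 = 0.664556.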